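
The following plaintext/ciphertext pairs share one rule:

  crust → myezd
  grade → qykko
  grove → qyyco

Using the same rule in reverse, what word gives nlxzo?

The shifts repeat in a cycle of length 2: positions 0,1,… shift by +10, +7, then the pattern repeats.
Decoding nlxzo: n−10=d, l−7=e, x−10=n, z−7=s, o−10=e.

dense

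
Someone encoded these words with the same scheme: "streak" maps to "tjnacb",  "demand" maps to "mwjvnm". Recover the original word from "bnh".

The output letters match the input read backwards, each shifted +9: streak reversed is kaerts. The word is reversed, then every letter is shifted forward by 9.
Reversing it on bnh: shift back: b−9=s, n−9=e, h−9=y → sey; then reverse → yes.

yes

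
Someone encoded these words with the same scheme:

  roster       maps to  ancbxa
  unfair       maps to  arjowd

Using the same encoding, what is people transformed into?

nuyxny

The output letters match the input read backwards, each shifted +9: roster reversed is retsor. Read the word backwards and shift each letter +9.
Applying it to people: reverse → elpoep; then shift: e+9=n, l+9=u, p+9=y, o+9=x, e+9=n, p+9=y.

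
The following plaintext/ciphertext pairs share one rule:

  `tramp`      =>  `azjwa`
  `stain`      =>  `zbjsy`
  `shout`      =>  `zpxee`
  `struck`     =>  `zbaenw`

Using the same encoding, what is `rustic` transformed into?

ycbdto

In tramp: t→a is +7, r→z is +8, a→j is +9, m→w is +10 — the shift increases by 1 each position. Letter i (0-indexed) is shifted by i+7, so successive shifts are 7, 8, 9, ….
For rustic: r+7=y, u+8=c, s+9=b, t+10=d, i+11=t, c+12=o.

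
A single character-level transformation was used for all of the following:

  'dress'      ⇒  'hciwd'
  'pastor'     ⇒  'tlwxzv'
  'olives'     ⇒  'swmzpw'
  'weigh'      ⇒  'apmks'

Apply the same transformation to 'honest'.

lzridx

Shifts by position in dress: pos 0: d→h (+4), pos 1: r→c (+11), pos 2: e→i (+4), pos 3: s→w (+4), pos 4: s→d (+11) — repeating every 3. It's a Vigenère-style cipher with numeric key [4,11,4]: position i shifts by key[i mod 3].
On honest: h+4=l, o+11=z, n+4=r, e+4=i, s+11=d, t+4=x.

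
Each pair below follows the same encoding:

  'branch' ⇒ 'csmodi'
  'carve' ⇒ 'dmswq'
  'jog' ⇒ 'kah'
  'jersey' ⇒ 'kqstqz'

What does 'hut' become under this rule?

The shift depends on letter class: consonant b→c is +1, but vowel a→m is +12. Two shifts are in play — +12 for a/e/i/o/u, +1 for every other letter.
Applying it to hut: h(cons)+1=i, u(vowel)+12=g, t(cons)+1=u.

igu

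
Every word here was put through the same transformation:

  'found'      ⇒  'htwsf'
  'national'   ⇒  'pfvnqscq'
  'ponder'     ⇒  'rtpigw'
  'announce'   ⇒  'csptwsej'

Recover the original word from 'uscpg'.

Shifts by position in found: pos 0: f→h (+2), pos 1: o→t (+5), pos 2: u→w (+2), pos 3: n→s (+5) — repeating every 2. The shifts repeat in a cycle of length 2: positions 0,1,… shift by +2, +5, then the pattern repeats.
Reversing it on uscpg: u−2=s, s−5=n, c−2=a, p−5=k, g−2=e.

snake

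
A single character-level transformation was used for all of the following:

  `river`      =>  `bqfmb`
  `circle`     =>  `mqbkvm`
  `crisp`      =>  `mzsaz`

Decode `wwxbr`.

month

The shifts repeat in a cycle of length 2: positions 0,1,… shift by +10, +8, then the pattern repeats.
Undoing it on wwxbr: w−10=m, w−8=o, x−10=n, b−8=t, r−10=h.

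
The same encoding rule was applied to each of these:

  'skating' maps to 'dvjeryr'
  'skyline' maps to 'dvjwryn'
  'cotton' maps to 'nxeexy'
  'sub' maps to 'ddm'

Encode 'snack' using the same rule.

The shift depends on letter class: consonant s→d is +11, but vowel a→j is +9. Two shifts are in play — +9 for a/e/i/o/u, +11 for every other letter.
For snack: s(cons)+11=d, n(cons)+11=y, a(vowel)+9=j, c(cons)+11=n, k(cons)+11=v.

dyjnv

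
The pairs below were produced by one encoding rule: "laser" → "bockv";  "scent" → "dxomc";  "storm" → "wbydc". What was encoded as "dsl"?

The output letters match the input read backwards, each shifted +10: laser reversed is resal. The word is reversed, then every letter is shifted forward by 10.
Undoing it on dsl: shift back: d−10=t, s−10=i, l−10=b → tib; then reverse → bit.

bit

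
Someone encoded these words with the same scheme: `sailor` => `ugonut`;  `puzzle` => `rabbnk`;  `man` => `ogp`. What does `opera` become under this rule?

Two shifts are in play — +6 for a/e/i/o/u, +2 for every other letter.
For opera: o(vowel)+6=u, p(cons)+2=r, e(vowel)+6=k, r(cons)+2=t, a(vowel)+6=g.

urktg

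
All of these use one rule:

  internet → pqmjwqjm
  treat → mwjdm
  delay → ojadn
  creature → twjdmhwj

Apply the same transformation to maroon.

vdwllq

i(8)→p(15) and n(13)→q(16) fit y≡21x+3 (mod 26); the inverse of 21 mod 26 is 5. Treating letters as 0–25, the rule is x ↦ 21x + 3 (mod 26).
For maroon: m(12)→21·12+3≡21=v; a(0)→21·0+3≡3=d; r(17)→21·17+3≡22=w; o(14)→21·14+3≡11=l; o(14)→21·14+3≡11=l; n(13)→21·13+3≡16=q (all mod 26).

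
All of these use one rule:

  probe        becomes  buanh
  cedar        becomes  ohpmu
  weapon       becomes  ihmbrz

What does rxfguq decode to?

future

It's a Vigenère-style cipher with numeric key [12,3,12]: position i shifts by key[i mod 3].
Reversing it on rxfguq: r−12=f, x−3=u, f−12=t, g−12=u, u−3=r, q−12=e.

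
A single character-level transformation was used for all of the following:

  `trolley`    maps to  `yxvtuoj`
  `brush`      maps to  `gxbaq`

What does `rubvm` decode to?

Each letter shifts forward by (position + 5), i.e. 5, 6, 7, … — the shift grows by one for each successive letter.
Decoding rubvm: r−5=m, u−6=o, b−7=u, v−8=n, m−9=d.

mound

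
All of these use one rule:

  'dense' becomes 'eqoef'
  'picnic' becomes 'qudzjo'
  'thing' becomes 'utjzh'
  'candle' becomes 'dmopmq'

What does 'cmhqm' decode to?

Shifts by position in dense: pos 0: d→e (+1), pos 1: e→q (+12), pos 2: n→o (+1), pos 3: s→e (+12) — repeating every 2. It's a Vigenère-style cipher with numeric key [1,12]: position i shifts by key[i mod 2].
Reversing it on cmhqm: c−1=b, m−12=a, h−1=g, q−12=e, m−1=l.

bagel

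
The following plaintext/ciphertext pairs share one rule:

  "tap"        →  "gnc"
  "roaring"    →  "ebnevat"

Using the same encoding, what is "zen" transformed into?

It's a constant shift of +13 (ROT13).
On zen: z+13=m, e+13=r, n+13=a.

mra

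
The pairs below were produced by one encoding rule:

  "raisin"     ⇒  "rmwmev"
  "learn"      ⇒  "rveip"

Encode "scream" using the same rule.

qeivgw

The output letters match the input read backwards, each shifted +4: raisin reversed is nisiar. Two steps: reverse the string, then apply a Caesar shift of +4.
For scream: reverse → maercs; then shift: m+4=q, a+4=e, e+4=i, r+4=v, c+4=g, s+4=w.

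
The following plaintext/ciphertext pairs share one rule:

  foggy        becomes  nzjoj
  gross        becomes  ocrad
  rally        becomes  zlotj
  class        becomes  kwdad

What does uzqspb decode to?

monkey

The shifts repeat in a cycle of length 3: positions 0,1,… shift by +8, +11, +3, then the pattern repeats.
Decoding uzqspb: u−8=m, z−11=o, q−3=n, s−8=k, p−11=e, b−3=y.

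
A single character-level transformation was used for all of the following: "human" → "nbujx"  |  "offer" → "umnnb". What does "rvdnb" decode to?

lover

In human: h→n is +6, u→b is +7, m→u is +8, a→j is +9 — the shift increases by 1 each position. Letter i (0-indexed) is shifted by i+6, so successive shifts are 6, 7, 8, ….
Decoding rvdnb: r−6=l, v−7=o, d−8=v, n−9=e, b−10=r.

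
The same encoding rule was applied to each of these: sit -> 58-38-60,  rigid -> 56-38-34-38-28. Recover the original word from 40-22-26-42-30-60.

jacket

Each letter becomes 2×(its alphabet position, a=1..z=26) + 20.
Reversing it on 40-22-26-42-30-60: 40→(40−20)÷2=10=j, 22→(22−20)÷2=1=a, 26→(26−20)÷2=3=c, 42→(42−20)÷2=11=k, 30→(30−20)÷2=5=e, 60→(60−20)÷2=20=t.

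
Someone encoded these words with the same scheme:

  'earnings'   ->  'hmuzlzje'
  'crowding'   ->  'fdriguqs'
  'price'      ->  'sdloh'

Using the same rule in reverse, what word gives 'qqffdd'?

A repeating key of period 2 is used — shifts +3, +12 over and over.
Reversing it on qqffdd: q−3=n, q−12=e, f−3=c, f−12=t, d−3=a, d−12=r.

nectar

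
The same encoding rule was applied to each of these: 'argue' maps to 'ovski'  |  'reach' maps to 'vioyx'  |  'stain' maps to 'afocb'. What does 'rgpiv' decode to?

lover

a(0)→o(14) and r(17)→v(21) fit y≡5x+14 (mod 26); the inverse of 5 mod 26 is 21. Each letter's alphabet position (a=0..z=25) is mapped through 5·x+14 mod 26 — an affine cipher.
Undoing it on rgpiv: r(17)→21·(17−14)≡11=l; g(6)→21·(6−14)≡14=o; p(15)→21·(15−14)≡21=v; i(8)→21·(8−14)≡4=e; v(21)→21·(21−14)≡17=r (all mod 26).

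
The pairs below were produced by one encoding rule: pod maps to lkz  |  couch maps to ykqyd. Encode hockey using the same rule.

dkygau

Compare letters: p→l is +22, o→k is +22, d→z is +22 — a constant shift. Each letter is shifted forward by 22 in the alphabet (a Caesar shift of +22).
On hockey: h+22=d, o+22=k, c+22=y, k+22=g, e+22=a, y+22=u.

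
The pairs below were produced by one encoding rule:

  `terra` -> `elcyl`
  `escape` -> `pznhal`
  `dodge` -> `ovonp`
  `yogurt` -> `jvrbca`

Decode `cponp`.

Shifts by position in terra: pos 0: t→e (+11), pos 1: e→l (+7), pos 2: r→c (+11), pos 3: r→y (+7) — repeating every 2. It's a Vigenère-style cipher with numeric key [11,7]: position i shifts by key[i mod 2].
Reversing it on cponp: c−11=r, p−7=i, o−11=d, n−7=g, p−11=e.

ridge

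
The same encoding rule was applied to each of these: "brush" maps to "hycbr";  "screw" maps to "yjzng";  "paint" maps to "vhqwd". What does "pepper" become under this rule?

Letter i (0-indexed) is shifted by i+6, so successive shifts are 6, 7, 8, ….
On pepper: p+6=v, e+7=l, p+8=x, p+9=y, e+10=o, r+11=c.

vlxyoc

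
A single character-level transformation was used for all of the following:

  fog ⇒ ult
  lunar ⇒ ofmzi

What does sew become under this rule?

Each letter is replaced by its mirror in the alphabet: a↔z, b↔y, c↔x, and so on (the Atbash cipher).
On sew: s↔h, e↔v, w↔d.

hvd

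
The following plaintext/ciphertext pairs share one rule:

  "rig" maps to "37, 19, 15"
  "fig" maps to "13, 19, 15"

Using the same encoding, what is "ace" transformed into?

3, 7, 11

The formula is n = 2×(alphabet index, a=1) + 1.
For ace: a=1→3, c=3→7, e=5→11.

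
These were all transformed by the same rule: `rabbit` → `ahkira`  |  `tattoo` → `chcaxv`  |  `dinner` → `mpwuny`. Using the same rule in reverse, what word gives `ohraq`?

It's a Vigenère-style cipher with numeric key [9,7]: position i shifts by key[i mod 2].
Decoding ohraq: o−9=f, h−7=a, r−9=i, a−7=t, q−9=h.

faith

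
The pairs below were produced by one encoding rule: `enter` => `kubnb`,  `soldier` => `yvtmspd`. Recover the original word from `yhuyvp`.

sample

In enter: e→k is +6, n→u is +7, t→b is +8, e→n is +9 — the shift increases by 1 each position. Letter i (0-indexed) is shifted by i+6, so successive shifts are 6, 7, 8, ….
Undoing it on yhuyvp: y−6=s, h−7=a, u−8=m, y−9=p, v−10=l, p−11=e.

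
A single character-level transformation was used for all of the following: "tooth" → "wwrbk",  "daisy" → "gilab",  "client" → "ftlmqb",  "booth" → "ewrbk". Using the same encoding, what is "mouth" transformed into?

pwxbk

The shifts repeat in a cycle of length 2: positions 0,1,… shift by +3, +8, then the pattern repeats.
For mouth: m+3=p, o+8=w, u+3=x, t+8=b, h+3=k.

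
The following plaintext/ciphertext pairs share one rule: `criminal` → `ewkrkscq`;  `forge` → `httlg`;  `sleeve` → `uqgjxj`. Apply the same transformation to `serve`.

ujtag

Shifts by position in criminal: pos 0: c→e (+2), pos 1: r→w (+5), pos 2: i→k (+2), pos 3: m→r (+5) — repeating every 2. The shifts repeat in a cycle of length 2: positions 0,1,… shift by +2, +5, then the pattern repeats.
For serve: s+2=u, e+5=j, r+2=t, v+5=a, e+2=g.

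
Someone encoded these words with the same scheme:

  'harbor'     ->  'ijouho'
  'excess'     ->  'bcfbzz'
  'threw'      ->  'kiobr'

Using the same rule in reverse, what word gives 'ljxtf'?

magic

Treating letters as 0–25, the rule is x ↦ 11x + 9 (mod 26).
Undoing it on ljxtf: l(11)→19·(11−9)≡12=m; j(9)→19·(9−9)≡0=a; x(23)→19·(23−9)≡6=g; t(19)→19·(19−9)≡8=i; f(5)→19·(5−9)≡2=c (all mod 26).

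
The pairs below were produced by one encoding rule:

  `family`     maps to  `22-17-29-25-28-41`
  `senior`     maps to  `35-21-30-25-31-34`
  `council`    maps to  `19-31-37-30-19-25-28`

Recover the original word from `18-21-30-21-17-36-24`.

beneath

Each letter is replaced by its alphabet position (a=1..z=26) + 16.
Reversing it on 18-21-30-21-17-36-24: 18→(18−16)÷1=2=b, 21→(21−16)÷1=5=e, 30→(30−16)÷1=14=n, 21→(21−16)÷1=5=e, 17→(17−16)÷1=1=a, 36→(36−16)÷1=20=t, 24→(24−16)÷1=8=h.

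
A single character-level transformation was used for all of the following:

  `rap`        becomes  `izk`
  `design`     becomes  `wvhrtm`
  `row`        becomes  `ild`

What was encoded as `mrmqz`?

ninja

Each pair mirrors across the alphabet (r↔i, a↔z, p↔k): positions sum to 25. Each letter is replaced by its mirror in the alphabet: a↔z, b↔y, c↔x, and so on (the Atbash cipher).
Reversing it on mrmqz: m↔n, r↔i, m↔n, q↔j, z↔a.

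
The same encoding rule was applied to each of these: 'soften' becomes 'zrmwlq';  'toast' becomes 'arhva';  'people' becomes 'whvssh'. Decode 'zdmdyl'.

Shifts by position in soften: pos 0: s→z (+7), pos 1: o→r (+3), pos 2: f→m (+7), pos 3: t→w (+3) — repeating every 2. A repeating key of period 2 is used — shifts +7, +3 over and over.
Undoing it on zdmdyl: z−7=s, d−3=a, m−7=f, d−3=a, y−7=r, l−3=i.

safari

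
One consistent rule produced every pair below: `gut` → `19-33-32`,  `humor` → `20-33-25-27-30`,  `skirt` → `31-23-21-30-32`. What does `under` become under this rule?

g is letter #7 and maps to 19: an offset of 12. Letters become their 1-based position plus 12 (so a→13, b→14, …).
For under: u=21→33, n=14→26, d=4→16, e=5→17, r=18→30.

33-26-16-17-30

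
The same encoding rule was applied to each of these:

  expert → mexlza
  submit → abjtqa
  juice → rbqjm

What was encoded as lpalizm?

Shifts by position in expert: pos 0: e→m (+8), pos 1: x→e (+7), pos 2: p→x (+8), pos 3: e→l (+7) — repeating every 2. It's a Vigenère-style cipher with numeric key [8,7]: position i shifts by key[i mod 2].
Reversing it on lpalizm: l−8=d, p−7=i, a−8=s, l−7=e, i−8=a, z−7=s, m−8=e.

disease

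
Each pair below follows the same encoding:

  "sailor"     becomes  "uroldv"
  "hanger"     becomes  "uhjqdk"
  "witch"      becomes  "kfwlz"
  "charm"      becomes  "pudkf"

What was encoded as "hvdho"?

The output letters match the input read backwards, each shifted +3: sailor reversed is rolias. Read the word backwards and shift each letter +3.
Undoing it on hvdho: shift back: h−3=e, v−3=s, d−3=a, h−3=e, o−3=l → esael; then reverse → lease.

lease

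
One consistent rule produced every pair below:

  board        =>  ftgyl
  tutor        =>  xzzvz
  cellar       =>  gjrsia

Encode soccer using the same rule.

wtijma

In board: b→f is +4, o→t is +5, a→g is +6, r→y is +7 — the shift increases by 1 each position. The shift increases by 1 at each position, starting from +4: 4, 5, 6, ….
For soccer: s+4=w, o+5=t, c+6=i, c+7=j, e+8=m, r+9=a.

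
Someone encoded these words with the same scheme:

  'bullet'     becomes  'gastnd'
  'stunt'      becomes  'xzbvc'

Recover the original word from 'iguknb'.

dancer

In bullet: b→g is +5, u→a is +6, l→s is +7, l→t is +8 — the shift increases by 1 each position. Letter i (0-indexed) is shifted by i+5, so successive shifts are 5, 6, 7, ….
Decoding iguknb: i−5=d, g−6=a, u−7=n, k−8=c, n−9=e, b−10=r.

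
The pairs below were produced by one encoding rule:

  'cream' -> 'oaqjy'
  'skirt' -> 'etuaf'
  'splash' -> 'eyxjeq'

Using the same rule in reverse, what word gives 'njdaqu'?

barrel

Shifts by position in cream: pos 0: c→o (+12), pos 1: r→a (+9), pos 2: e→q (+12), pos 3: a→j (+9) — repeating every 2. It's a Vigenère-style cipher with numeric key [12,9]: position i shifts by key[i mod 2].
Undoing it on njdaqu: n−12=b, j−9=a, d−12=r, a−9=r, q−12=e, u−9=l.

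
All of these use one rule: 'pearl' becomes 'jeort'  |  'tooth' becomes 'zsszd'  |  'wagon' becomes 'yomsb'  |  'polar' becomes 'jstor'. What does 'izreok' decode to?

stream

p(15)→j(9) and e(4)→e(4) fit y≡17x+14 (mod 26); the inverse of 17 mod 26 is 23. This is an affine cipher: with a=0,…,z=25, each position x becomes (17x+14) mod 26.
Decoding izreok: i(8)→23·(8−14)≡18=s; z(25)→23·(25−14)≡19=t; r(17)→23·(17−14)≡17=r; e(4)→23·(4−14)≡4=e; o(14)→23·(14−14)≡0=a; k(10)→23·(10−14)≡12=m (all mod 26).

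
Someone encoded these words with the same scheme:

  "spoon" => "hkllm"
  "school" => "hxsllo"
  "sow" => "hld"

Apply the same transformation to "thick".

gsrxp

Each pair mirrors across the alphabet (s↔h, p↔k, o↔l): positions sum to 25. This is the alphabet-reversal cipher (Atbash): a becomes z, b becomes y, etc.
Applying it to thick: t↔g, h↔s, i↔r, c↔x, k↔p.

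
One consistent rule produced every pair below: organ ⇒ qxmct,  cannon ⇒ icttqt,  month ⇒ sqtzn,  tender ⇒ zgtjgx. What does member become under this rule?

The shift depends on letter class: consonant r→x is +6, but vowel o→q is +2. Vowels shift forward by 2 and consonants shift forward by 6.
Applying it to member: m(cons)+6=s, e(vowel)+2=g, m(cons)+6=s, b(cons)+6=h, e(vowel)+2=g, r(cons)+6=x.

sgshgx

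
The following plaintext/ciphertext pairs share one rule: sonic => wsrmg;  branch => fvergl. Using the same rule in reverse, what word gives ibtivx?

Compare letters: s→w is +4, o→s is +4, n→r is +4 — a constant shift. This is a Caesar cipher with shift 4.
Undoing it on ibtivx: i−4=e, b−4=x, t−4=p, i−4=e, v−4=r, x−4=t.

expert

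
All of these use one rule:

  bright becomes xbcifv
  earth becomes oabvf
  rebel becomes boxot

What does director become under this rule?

b(1)→x(23) and r(17)→b(1) fit y≡23x+0 (mod 26); the inverse of 23 mod 26 is 17. Each letter's alphabet position (a=0..z=25) is mapped through 23·x+0 mod 26 — an affine cipher.
On director: d(3)→23·3+0≡17=r; i(8)→23·8+0≡2=c; r(17)→23·17+0≡1=b; e(4)→23·4+0≡14=o; c(2)→23·2+0≡20=u; t(19)→23·19+0≡21=v; o(14)→23·14+0≡10=k; r(17)→23·17+0≡1=b (all mod 26).

rcbouvkb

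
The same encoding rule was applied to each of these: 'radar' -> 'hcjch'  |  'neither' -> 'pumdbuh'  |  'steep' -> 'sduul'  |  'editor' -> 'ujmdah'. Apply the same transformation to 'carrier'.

ychhmuh

r(17)→h(7) and a(0)→c(2) fit y≡11x+2 (mod 26); the inverse of 11 mod 26 is 19. Treating letters as 0–25, the rule is x ↦ 11x + 2 (mod 26).
On carrier: c(2)→11·2+2≡24=y; a(0)→11·0+2≡2=c; r(17)→11·17+2≡7=h; r(17)→11·17+2≡7=h; i(8)→11·8+2≡12=m; e(4)→11·4+2≡20=u; r(17)→11·17+2≡7=h (all mod 26).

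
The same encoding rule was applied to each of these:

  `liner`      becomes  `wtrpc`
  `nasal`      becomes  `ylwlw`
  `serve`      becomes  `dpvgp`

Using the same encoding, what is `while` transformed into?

hsmwp

Shifts by position in liner: pos 0: l→w (+11), pos 1: i→t (+11), pos 2: n→r (+4), pos 3: e→p (+11), pos 4: r→c (+11) — repeating every 3. It's a Vigenère-style cipher with numeric key [11,11,4]: position i shifts by key[i mod 3].
Applying it to while: w+11=h, h+11=s, i+4=m, l+11=w, e+11=p.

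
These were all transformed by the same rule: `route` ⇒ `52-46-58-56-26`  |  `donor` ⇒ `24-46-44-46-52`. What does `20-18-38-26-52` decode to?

baker

r(#18)→52 and o(#15)→46: differences scale by 2, so n = 2·pos + 16. With a=1..z=26, the number is 2·pos + 16.
Undoing it on 20-18-38-26-52: 20→(20−16)÷2=2=b, 18→(18−16)÷2=1=a, 38→(38−16)÷2=11=k, 26→(26−16)÷2=5=e, 52→(52−16)÷2=18=r.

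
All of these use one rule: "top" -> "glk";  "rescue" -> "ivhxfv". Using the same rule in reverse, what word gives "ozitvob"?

largely

Each pair mirrors across the alphabet (t↔g, o↔l, p↔k): positions sum to 25. Each letter is replaced by its mirror in the alphabet: a↔z, b↔y, c↔x, and so on (the Atbash cipher).
Undoing it on ozitvob: o↔l, z↔a, i↔r, t↔g, v↔e, o↔l, b↔y.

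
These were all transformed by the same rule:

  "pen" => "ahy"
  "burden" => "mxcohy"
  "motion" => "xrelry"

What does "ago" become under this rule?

drr

The shift depends on letter class: consonant p→a is +11, but vowel e→h is +3. Two shifts are in play — +3 for a/e/i/o/u, +11 for every other letter.
Applying it to ago: a(vowel)+3=d, g(cons)+11=r, o(vowel)+3=r.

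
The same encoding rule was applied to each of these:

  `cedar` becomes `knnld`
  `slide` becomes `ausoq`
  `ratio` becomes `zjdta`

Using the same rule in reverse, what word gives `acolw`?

steak

The shift increases by 1 at each position, starting from +8: 8, 9, 10, ….
Reversing it on acolw: a−8=s, c−9=t, o−10=e, l−11=a, w−12=k.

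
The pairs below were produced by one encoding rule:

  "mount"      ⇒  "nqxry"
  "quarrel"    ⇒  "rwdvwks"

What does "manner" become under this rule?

Letter i (0-indexed) is shifted by i+1, so successive shifts are 1, 2, 3, ….
For manner: m+1=n, a+2=c, n+3=q, n+4=r, e+5=j, r+6=x.

ncqrjx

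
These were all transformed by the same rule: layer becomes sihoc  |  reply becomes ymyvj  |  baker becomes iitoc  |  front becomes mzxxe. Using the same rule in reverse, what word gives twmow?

In layer: l→s is +7, a→i is +8, y→h is +9, e→o is +10 — the shift increases by 1 each position. The shift increases by 1 at each position, starting from +7: 7, 8, 9, ….
Decoding twmow: t−7=m, w−8=o, m−9=d, o−10=e, w−11=l.

model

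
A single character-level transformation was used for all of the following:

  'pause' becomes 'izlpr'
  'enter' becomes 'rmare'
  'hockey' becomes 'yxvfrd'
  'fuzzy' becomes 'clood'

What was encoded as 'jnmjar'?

Each letter's alphabet position (a=0..z=25) is mapped through 11·x+25 mod 26 — an affine cipher.
Decoding jnmjar: j(9)→19·(9−25)≡8=i; n(13)→19·(13−25)≡6=g; m(12)→19·(12−25)≡13=n; j(9)→19·(9−25)≡8=i; a(0)→19·(0−25)≡19=t; r(17)→19·(17−25)≡4=e (all mod 26).

ignite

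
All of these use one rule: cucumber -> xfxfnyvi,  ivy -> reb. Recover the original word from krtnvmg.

pigment

Each pair mirrors across the alphabet (c↔x, u↔f, c↔x): positions sum to 25. Letters are reflected about the middle of the alphabet (position → 25−position): Atbash.
Reversing it on krtnvmg: k↔p, r↔i, t↔g, n↔m, v↔e, m↔n, g↔t.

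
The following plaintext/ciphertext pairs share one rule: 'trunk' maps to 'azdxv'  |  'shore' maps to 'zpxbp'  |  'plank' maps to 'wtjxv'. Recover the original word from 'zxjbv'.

spark

In trunk: t→a is +7, r→z is +8, u→d is +9, n→x is +10 — the shift increases by 1 each position. Each letter shifts forward by (position + 7), i.e. 7, 8, 9, … — the shift grows by one for each successive letter.
Undoing it on zxjbv: z−7=s, x−8=p, j−9=a, b−10=r, v−11=k.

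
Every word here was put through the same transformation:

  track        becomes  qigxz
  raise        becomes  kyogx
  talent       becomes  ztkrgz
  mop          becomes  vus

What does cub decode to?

vow

Two steps: reverse the string, then apply a Caesar shift of +6.
Undoing it on cub: shift back: c−6=w, u−6=o, b−6=v → wov; then reverse → vow.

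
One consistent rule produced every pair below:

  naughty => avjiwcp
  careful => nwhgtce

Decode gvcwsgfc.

adequate

The output letters match the input read backwards, each shifted +2: naughty reversed is ythguan. Two steps: reverse the string, then apply a Caesar shift of +2.
Decoding gvcwsgfc: shift back: g−2=e, v−2=t, c−2=a, w−2=u, s−2=q, g−2=e, f−2=d, c−2=a → etauqeda; then reverse → adequate.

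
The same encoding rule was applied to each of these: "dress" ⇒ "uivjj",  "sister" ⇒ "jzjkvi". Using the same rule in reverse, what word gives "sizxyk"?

Compare letters: d→u is +17, r→i is +17, e→v is +17 — a constant shift. Every letter moves 17 places later in the alphabet, wrapping around z→a.
Reversing it on sizxyk: s−17=b, i−17=r, z−17=i, x−17=g, y−17=h, k−17=t.

bright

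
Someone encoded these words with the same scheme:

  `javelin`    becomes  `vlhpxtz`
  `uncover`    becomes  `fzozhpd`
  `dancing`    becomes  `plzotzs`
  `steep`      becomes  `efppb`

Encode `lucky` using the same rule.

The shift depends on letter class: consonant j→v is +12, but vowel a→l is +11. Vowels shift forward by 11 and consonants shift forward by 12.
For lucky: l(cons)+12=x, u(vowel)+11=f, c(cons)+12=o, k(cons)+12=w, y(cons)+12=k.

xfowk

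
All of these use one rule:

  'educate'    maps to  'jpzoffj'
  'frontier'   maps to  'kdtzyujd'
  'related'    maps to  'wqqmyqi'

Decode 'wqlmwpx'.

regards

Shifts by position in educate: pos 0: e→j (+5), pos 1: d→p (+12), pos 2: u→z (+5), pos 3: c→o (+12) — repeating every 2. It's a Vigenère-style cipher with numeric key [5,12]: position i shifts by key[i mod 2].
Decoding wqlmwpx: w−5=r, q−12=e, l−5=g, m−12=a, w−5=r, p−12=d, x−5=s.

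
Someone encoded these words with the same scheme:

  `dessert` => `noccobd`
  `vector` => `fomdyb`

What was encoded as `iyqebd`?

yogurt

This is a Caesar cipher with shift 10.
Decoding iyqebd: i−10=y, y−10=o, q−10=g, e−10=u, b−10=r, d−10=t.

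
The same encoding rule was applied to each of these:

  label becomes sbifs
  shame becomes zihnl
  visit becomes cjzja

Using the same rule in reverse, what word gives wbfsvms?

payroll

A repeating key of period 2 is used — shifts +7, +1 over and over.
Decoding wbfsvms: w−7=p, b−1=a, f−7=y, s−1=r, v−7=o, m−1=l, s−7=l.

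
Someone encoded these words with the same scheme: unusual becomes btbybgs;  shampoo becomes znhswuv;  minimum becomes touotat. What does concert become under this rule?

The shifts repeat in a cycle of length 2: positions 0,1,… shift by +7, +6, then the pattern repeats.
On concert: c+7=j, o+6=u, n+7=u, c+6=i, e+7=l, r+6=x, t+7=a.

juuilxa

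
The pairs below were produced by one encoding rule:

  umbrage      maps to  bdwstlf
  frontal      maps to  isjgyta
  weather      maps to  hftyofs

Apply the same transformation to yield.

nrfac

Treating letters as 0–25, the rule is x ↦ 3x + 19 (mod 26).
Applying it to yield: y(24)→3·24+19≡13=n; i(8)→3·8+19≡17=r; e(4)→3·4+19≡5=f; l(11)→3·11+19≡0=a; d(3)→3·3+19≡2=c (all mod 26).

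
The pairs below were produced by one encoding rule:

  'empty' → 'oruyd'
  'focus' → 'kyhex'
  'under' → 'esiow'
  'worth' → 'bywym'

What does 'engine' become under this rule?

The shift depends on letter class: consonant m→r is +5, but vowel e→o is +10. Two shifts are in play — +10 for a/e/i/o/u, +5 for every other letter.
For engine: e(vowel)+10=o, n(cons)+5=s, g(cons)+5=l, i(vowel)+10=s, n(cons)+5=s, e(vowel)+10=o.

oslsso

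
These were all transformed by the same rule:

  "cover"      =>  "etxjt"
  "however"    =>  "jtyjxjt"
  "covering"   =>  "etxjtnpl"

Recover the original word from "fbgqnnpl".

Shifts by position in cover: pos 0: c→e (+2), pos 1: o→t (+5), pos 2: v→x (+2), pos 3: e→j (+5) — repeating every 2. It's a Vigenère-style cipher with numeric key [2,5]: position i shifts by key[i mod 2].
Decoding fbgqnnpl: f−2=d, b−5=w, g−2=e, q−5=l, n−2=l, n−5=i, p−2=n, l−5=g.

dwelling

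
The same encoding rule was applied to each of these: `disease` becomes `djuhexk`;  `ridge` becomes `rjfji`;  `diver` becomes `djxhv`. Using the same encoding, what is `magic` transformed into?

The shift increases by 1 at each position, starting from +0: 0, 1, 2, ….
On magic: m+0=m, a+1=b, g+2=i, i+3=l, c+4=g.

mbilg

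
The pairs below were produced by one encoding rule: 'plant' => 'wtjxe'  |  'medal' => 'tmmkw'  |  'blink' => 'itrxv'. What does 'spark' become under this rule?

In plant: p→w is +7, l→t is +8, a→j is +9, n→x is +10 — the shift increases by 1 each position. Letter i (0-indexed) is shifted by i+7, so successive shifts are 7, 8, 9, ….
On spark: s+7=z, p+8=x, a+9=j, r+10=b, k+11=v.

zxjbv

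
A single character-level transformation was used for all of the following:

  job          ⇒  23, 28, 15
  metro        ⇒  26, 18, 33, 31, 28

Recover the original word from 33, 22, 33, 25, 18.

j is letter #10 and maps to 23: an offset of 13. Each letter is replaced by its alphabet position (a=1..z=26) + 13.
Reversing it on 33, 22, 33, 25, 18: 33→(33−13)÷1=20=t, 22→(22−13)÷1=9=i, 33→(33−13)÷1=20=t, 25→(25−13)÷1=12=l, 18→(18−13)÷1=5=e.

title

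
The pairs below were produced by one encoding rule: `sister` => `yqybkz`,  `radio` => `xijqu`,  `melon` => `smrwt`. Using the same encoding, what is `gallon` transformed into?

mirtuv

Shifts by position in sister: pos 0: s→y (+6), pos 1: i→q (+8), pos 2: s→y (+6), pos 3: t→b (+8) — repeating every 2. The shifts repeat in a cycle of length 2: positions 0,1,… shift by +6, +8, then the pattern repeats.
On gallon: g+6=m, a+8=i, l+6=r, l+8=t, o+6=u, n+8=v.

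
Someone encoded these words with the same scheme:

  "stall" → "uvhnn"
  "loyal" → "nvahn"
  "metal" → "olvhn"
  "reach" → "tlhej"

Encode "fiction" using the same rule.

hpevpvp

The shift depends on letter class: consonant s→u is +2, but vowel a→h is +7. The rule splits by letter class: vowels +7, consonants +2.
On fiction: f(cons)+2=h, i(vowel)+7=p, c(cons)+2=e, t(cons)+2=v, i(vowel)+7=p, o(vowel)+7=v, n(cons)+2=p.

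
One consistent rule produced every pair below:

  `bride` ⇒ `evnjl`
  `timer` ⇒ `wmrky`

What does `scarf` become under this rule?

vgfxm

Each letter shifts forward by (position + 3), i.e. 3, 4, 5, … — the shift grows by one for each successive letter.
For scarf: s+3=v, c+4=g, a+5=f, r+6=x, f+7=m.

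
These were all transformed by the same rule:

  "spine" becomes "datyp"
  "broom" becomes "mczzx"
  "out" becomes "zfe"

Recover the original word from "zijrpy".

This is a Caesar cipher with shift 11.
Undoing it on zijrpy: z−11=o, i−11=x, j−11=y, r−11=g, p−11=e, y−11=n.

oxygen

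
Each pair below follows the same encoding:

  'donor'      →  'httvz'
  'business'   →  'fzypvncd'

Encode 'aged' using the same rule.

elkk

Letter i (0-indexed) is shifted by i+4, so successive shifts are 4, 5, 6, ….
Applying it to aged: a+4=e, g+5=l, e+6=k, d+7=k.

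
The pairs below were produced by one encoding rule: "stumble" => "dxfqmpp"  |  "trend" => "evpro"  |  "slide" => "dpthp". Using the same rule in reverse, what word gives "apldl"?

The shifts repeat in a cycle of length 2: positions 0,1,… shift by +11, +4, then the pattern repeats.
Undoing it on apldl: a−11=p, p−4=l, l−11=a, d−4=z, l−11=a.

plaza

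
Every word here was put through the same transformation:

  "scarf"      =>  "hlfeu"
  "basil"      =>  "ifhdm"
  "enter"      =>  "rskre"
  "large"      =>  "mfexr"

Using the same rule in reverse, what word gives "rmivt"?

s(18)→h(7) and c(2)→l(11) fit y≡3x+5 (mod 26); the inverse of 3 mod 26 is 9. Each letter's alphabet position (a=0..z=25) is mapped through 3·x+5 mod 26 — an affine cipher.
Undoing it on rmivt: r(17)→9·(17−5)≡4=e; m(12)→9·(12−5)≡11=l; i(8)→9·(8−5)≡1=b; v(21)→9·(21−5)≡14=o; t(19)→9·(19−5)≡22=w (all mod 26).

elbow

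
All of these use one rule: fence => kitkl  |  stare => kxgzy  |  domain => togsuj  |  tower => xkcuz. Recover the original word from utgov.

piano

The output letters match the input read backwards, each shifted +6: fence reversed is ecnef. The word is reversed, then every letter is shifted forward by 6.
Decoding utgov: shift back: u−6=o, t−6=n, g−6=a, o−6=i, v−6=p → onaip; then reverse → piano.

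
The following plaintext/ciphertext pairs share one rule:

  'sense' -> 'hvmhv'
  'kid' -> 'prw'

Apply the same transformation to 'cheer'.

Each pair mirrors across the alphabet (s↔h, e↔v, n↔m): positions sum to 25. Letters are reflected about the middle of the alphabet (position → 25−position): Atbash.
For cheer: c↔x, h↔s, e↔v, e↔v, r↔i.

xsvvi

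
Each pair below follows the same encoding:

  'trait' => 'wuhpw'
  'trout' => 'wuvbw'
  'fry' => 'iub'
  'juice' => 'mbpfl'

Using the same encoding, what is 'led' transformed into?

The shift depends on letter class: consonant t→w is +3, but vowel a→h is +7. Two shifts are in play — +7 for a/e/i/o/u, +3 for every other letter.
Applying it to led: l(cons)+3=o, e(vowel)+7=l, d(cons)+3=g.

olg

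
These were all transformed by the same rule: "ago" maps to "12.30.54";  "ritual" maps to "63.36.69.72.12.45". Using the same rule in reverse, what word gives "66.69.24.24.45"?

a(#1)→12 and g(#7)→30: differences scale by 3, so n = 3·pos + 9. Each letter becomes 3×(its alphabet position, a=1..z=26) + 9.
Undoing it on 66.69.24.24.45: 66→(66−9)÷3=19=s, 69→(69−9)÷3=20=t, 24→(24−9)÷3=5=e, 24→(24−9)÷3=5=e, 45→(45−9)÷3=12=l.

steel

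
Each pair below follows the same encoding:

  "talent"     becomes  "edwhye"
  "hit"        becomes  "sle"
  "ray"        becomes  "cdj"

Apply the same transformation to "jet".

The shift depends on letter class: consonant t→e is +11, but vowel a→d is +3. The rule splits by letter class: vowels +3, consonants +11.
Applying it to jet: j(cons)+11=u, e(vowel)+3=h, t(cons)+11=e.

uhe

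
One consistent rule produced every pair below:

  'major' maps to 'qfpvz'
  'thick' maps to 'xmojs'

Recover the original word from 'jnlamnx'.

Each letter shifts forward by (position + 4), i.e. 4, 5, 6, … — the shift grows by one for each successive letter.
Reversing it on jnlamnx: j−4=f, n−5=i, l−6=f, a−7=t, m−8=e, n−9=e, x−10=n.

fifteen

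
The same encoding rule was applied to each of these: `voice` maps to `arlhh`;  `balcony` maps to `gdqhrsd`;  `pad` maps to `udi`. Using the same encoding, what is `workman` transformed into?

brwprds

The shift depends on letter class: consonant v→a is +5, but vowel o→r is +3. Two shifts are in play — +3 for a/e/i/o/u, +5 for every other letter.
Applying it to workman: w(cons)+5=b, o(vowel)+3=r, r(cons)+5=w, k(cons)+5=p, m(cons)+5=r, a(vowel)+3=d, n(cons)+5=s.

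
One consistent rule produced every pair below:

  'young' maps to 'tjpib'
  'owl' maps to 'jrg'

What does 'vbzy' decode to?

aged

Compare letters: y→t is +21, o→j is +21, u→p is +21 — a constant shift. Every letter moves 21 places later in the alphabet, wrapping around z→a.
Reversing it on vbzy: v−21=a, b−21=g, z−21=e, y−21=d.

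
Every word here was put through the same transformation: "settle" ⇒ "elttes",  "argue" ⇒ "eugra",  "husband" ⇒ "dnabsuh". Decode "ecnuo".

ounce

The output letters match the input read backwards: settle reversed is elttes. The word is simply reversed.
Undoing it on ecnuo: then reverse → ounce.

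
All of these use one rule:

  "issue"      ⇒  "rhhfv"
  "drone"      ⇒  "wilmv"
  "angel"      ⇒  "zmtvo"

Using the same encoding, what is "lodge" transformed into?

Each pair mirrors across the alphabet (i↔r, s↔h, s↔h): positions sum to 25. Letters are reflected about the middle of the alphabet (position → 25−position): Atbash.
Applying it to lodge: l↔o, o↔l, d↔w, g↔t, e↔v.

olwtv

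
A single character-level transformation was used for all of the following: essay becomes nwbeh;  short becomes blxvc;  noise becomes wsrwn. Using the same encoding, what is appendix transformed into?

It's a Vigenère-style cipher with numeric key [9,4]: position i shifts by key[i mod 2].
On appendix: a+9=j, p+4=t, p+9=y, e+4=i, n+9=w, d+4=h, i+9=r, x+4=b.

jtyiwhrb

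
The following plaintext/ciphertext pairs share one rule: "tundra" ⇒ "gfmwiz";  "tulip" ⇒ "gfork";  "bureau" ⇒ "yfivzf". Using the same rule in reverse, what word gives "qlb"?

joy

Each pair mirrors across the alphabet (t↔g, u↔f, n↔m): positions sum to 25. This is the alphabet-reversal cipher (Atbash): a becomes z, b becomes y, etc.
Undoing it on qlb: q↔j, l↔o, b↔y.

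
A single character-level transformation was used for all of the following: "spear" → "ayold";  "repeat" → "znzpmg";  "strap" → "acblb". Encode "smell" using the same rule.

avowx

In spear: s→a is +8, p→y is +9, e→o is +10, a→l is +11 — the shift increases by 1 each position. The shift increases by 1 at each position, starting from +8: 8, 9, 10, ….
For smell: s+8=a, m+9=v, e+10=o, l+11=w, l+12=x.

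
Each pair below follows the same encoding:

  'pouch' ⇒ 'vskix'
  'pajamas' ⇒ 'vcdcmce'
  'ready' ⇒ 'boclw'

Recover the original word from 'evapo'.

spine

p(15)→v(21) and o(14)→s(18) fit y≡3x+2 (mod 26); the inverse of 3 mod 26 is 9. Treating letters as 0–25, the rule is x ↦ 3x + 2 (mod 26).
Decoding evapo: e(4)→9·(4−2)≡18=s; v(21)→9·(21−2)≡15=p; a(0)→9·(0−2)≡8=i; p(15)→9·(15−2)≡13=n; o(14)→9·(14−2)≡4=e (all mod 26).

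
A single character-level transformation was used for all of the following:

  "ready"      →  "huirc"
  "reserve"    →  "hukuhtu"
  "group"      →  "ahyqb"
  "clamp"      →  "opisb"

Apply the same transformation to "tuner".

nqvuh

r(17)→h(7) and e(4)→u(20) fit y≡3x+8 (mod 26); the inverse of 3 mod 26 is 9. Each letter's alphabet position (a=0..z=25) is mapped through 3·x+8 mod 26 — an affine cipher.
For tuner: t(19)→3·19+8≡13=n; u(20)→3·20+8≡16=q; n(13)→3·13+8≡21=v; e(4)→3·4+8≡20=u; r(17)→3·17+8≡7=h (all mod 26).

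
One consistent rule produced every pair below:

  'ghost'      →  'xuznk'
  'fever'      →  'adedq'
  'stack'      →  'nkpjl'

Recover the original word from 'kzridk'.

Each letter's alphabet position (a=0..z=25) is mapped through 23·x+15 mod 26 — an affine cipher.
Undoing it on kzridk: k(10)→17·(10−15)≡19=t; z(25)→17·(25−15)≡14=o; r(17)→17·(17−15)≡8=i; i(8)→17·(8−15)≡11=l; d(3)→17·(3−15)≡4=e; k(10)→17·(10−15)≡19=t (all mod 26).

toilet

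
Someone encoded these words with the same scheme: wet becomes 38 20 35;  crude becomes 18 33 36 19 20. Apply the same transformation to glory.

22 27 30 33 40

Each letter is replaced by its alphabet position (a=1..z=26) + 15.
For glory: g=7→22, l=12→27, o=15→30, r=18→33, y=25→40.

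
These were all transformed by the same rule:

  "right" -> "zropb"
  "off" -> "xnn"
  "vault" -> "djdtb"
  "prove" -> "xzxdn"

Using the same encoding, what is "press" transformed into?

xznaa

The shift depends on letter class: consonant r→z is +8, but vowel i→r is +9. Two shifts are in play — +9 for a/e/i/o/u, +8 for every other letter.
On press: p(cons)+8=x, r(cons)+8=z, e(vowel)+9=n, s(cons)+8=a, s(cons)+8=a.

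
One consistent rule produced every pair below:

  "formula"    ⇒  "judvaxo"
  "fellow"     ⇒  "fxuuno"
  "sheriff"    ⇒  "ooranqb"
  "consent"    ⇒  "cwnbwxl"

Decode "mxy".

The output letters match the input read backwards, each shifted +9: formula reversed is alumrof. Read the word backwards and shift each letter +9.
Reversing it on mxy: shift back: m−9=d, x−9=o, y−9=p → dop; then reverse → pod.

pod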